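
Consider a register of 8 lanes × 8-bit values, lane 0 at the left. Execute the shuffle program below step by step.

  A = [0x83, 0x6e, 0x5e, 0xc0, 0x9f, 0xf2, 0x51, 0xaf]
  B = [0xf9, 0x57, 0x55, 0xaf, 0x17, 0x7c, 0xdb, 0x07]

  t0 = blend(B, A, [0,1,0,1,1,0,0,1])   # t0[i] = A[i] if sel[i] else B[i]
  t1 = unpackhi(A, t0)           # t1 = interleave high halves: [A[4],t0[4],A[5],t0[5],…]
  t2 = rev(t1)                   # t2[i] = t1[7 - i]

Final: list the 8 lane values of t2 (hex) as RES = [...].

RES = [ 0xaf  0xaf  0xdb  0x51  0x7c  0xf2  0x9f  0x9f ]

t0 = [0xf9, 0x6e, 0x55, 0xc0, 0x9f, 0x7c, 0xdb, 0xaf]
t1 = [0x9f, 0x9f, 0xf2, 0x7c, 0x51, 0xdb, 0xaf, 0xaf]
t2 = [0xaf, 0xaf, 0xdb, 0x51, 0x7c, 0xf2, 0x9f, 0x9f]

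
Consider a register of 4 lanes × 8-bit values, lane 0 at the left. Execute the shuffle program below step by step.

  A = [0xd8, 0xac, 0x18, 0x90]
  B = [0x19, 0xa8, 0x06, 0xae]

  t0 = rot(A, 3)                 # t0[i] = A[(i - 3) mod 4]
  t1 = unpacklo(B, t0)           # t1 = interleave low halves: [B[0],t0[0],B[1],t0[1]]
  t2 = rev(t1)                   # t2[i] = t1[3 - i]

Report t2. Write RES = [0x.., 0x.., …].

t0 = [0xac, 0x18, 0x90, 0xd8]
t1 = [0x19, 0xac, 0xa8, 0x18]
t2 = [0x18, 0xa8, 0xac, 0x19]

RES = [0x18, 0xa8, 0xac, 0x19]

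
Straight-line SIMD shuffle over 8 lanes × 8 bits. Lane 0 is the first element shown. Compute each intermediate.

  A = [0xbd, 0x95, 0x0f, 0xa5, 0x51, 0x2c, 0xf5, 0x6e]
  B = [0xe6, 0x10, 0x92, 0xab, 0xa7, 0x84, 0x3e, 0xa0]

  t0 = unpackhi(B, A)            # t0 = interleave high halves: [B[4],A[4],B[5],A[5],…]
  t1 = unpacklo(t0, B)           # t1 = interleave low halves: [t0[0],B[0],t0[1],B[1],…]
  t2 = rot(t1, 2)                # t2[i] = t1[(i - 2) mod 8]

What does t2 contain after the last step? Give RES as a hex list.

→ t0 |a7|51|84|2c|3e|f5|a0|6e|
→ t1 |a7|e6|51|10|84|92|2c|ab|
→ t2 |2c|ab|a7|e6|51|10|84|92|

RES = [ 0x2c  0xab  0xa7  0xe6  0x51  0x10  0x84  0x92 ]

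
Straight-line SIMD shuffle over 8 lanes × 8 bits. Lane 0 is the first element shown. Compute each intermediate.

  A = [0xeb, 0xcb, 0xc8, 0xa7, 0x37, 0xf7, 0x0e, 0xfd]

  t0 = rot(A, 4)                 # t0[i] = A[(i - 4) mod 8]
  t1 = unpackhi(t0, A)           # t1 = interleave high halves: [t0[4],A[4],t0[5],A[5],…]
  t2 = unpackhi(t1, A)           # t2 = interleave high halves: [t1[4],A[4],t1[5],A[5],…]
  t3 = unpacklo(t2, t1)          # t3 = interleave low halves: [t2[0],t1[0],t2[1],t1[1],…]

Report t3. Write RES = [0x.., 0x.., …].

RES = [0xc8, 0xeb, 0x37, 0x37, 0x0e, 0xcb, 0xf7, 0xf7]

t0 = [0x37, 0xf7, 0x0e, 0xfd, 0xeb, 0xcb, 0xc8, 0xa7]
t1 = [0xeb, 0x37, 0xcb, 0xf7, 0xc8, 0x0e, 0xa7, 0xfd]
t2 = [0xc8, 0x37, 0x0e, 0xf7, 0xa7, 0x0e, 0xfd, 0xfd]
t3 = [0xc8, 0xeb, 0x37, 0x37, 0x0e, 0xcb, 0xf7, 0xf7]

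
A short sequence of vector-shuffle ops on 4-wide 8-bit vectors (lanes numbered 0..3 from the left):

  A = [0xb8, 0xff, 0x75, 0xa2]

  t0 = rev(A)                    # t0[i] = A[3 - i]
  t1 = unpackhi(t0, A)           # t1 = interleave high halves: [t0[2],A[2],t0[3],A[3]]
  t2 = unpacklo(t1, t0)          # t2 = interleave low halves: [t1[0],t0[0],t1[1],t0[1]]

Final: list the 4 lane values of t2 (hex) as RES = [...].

RES = [ 0xff  0xa2  0x75  0x75 ]

→ t0 |a2|75|ff|b8|
→ t1 |ff|75|b8|a2|
→ t2 |ff|a2|75|75|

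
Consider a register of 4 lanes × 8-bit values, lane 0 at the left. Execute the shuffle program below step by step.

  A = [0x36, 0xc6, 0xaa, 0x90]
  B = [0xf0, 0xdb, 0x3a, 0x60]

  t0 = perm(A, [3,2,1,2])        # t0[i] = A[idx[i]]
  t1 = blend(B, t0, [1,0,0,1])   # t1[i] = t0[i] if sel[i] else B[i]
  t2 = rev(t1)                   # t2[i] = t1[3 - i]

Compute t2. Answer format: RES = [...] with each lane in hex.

  t0: 90 aa c6 aa
  t1: 90 db 3a aa
  t2: aa 3a db 90

RES = [ 0xaa  0x3a  0xdb  0x90 ]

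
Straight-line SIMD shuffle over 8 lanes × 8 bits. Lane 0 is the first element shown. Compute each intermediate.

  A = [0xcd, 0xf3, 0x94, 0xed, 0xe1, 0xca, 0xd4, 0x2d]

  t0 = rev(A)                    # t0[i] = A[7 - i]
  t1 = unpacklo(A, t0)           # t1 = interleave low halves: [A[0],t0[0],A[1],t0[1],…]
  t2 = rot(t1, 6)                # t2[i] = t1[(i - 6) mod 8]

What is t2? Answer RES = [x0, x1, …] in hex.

RES = [ 0xf3  0xd4  0x94  0xca  0xed  0xe1  0xcd  0x2d ]

t0 = [0x2d, 0xd4, 0xca, 0xe1, 0xed, 0x94, 0xf3, 0xcd]
t1 = [0xcd, 0x2d, 0xf3, 0xd4, 0x94, 0xca, 0xed, 0xe1]
t2 = [0xf3, 0xd4, 0x94, 0xca, 0xed, 0xe1, 0xcd, 0x2d]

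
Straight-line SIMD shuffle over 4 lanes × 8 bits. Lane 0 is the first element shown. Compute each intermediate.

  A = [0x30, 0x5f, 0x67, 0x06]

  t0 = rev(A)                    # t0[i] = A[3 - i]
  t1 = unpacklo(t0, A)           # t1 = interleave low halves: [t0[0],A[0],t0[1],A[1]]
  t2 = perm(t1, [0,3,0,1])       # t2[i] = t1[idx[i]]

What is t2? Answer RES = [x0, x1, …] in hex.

RES = [0x06, 0x5f, 0x06, 0x30]

  t0: 06 67 5f 30
  t1: 06 30 67 5f
  t2: 06 5f 06 30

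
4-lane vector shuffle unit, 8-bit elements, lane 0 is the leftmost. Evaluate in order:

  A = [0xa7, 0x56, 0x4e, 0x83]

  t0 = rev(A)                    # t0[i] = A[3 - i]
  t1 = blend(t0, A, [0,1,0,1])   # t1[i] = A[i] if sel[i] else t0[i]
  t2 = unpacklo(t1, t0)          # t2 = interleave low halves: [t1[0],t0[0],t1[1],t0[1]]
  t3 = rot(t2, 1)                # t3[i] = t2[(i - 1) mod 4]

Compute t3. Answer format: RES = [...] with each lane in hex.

RES = [ 0x4e  0x83  0x83  0x56 ]

  t0: 83 4e 56 a7
  t1: 83 56 56 83
  t2: 83 83 56 4e
  t3: 4e 83 83 56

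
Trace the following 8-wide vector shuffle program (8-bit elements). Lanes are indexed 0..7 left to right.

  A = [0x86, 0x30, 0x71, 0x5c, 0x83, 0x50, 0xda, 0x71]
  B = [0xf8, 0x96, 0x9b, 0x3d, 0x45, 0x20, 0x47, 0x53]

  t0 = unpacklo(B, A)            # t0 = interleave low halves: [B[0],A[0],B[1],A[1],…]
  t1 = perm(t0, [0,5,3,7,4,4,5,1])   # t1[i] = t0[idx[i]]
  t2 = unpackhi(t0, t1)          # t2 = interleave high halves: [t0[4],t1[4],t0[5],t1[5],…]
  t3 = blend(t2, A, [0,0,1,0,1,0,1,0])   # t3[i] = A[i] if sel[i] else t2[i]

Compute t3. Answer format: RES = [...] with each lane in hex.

  t0: f8 86 96 30 9b 71 3d 5c
  t1: f8 71 30 5c 9b 9b 71 86
  t2: 9b 9b 71 9b 3d 71 5c 86
  t3: 9b 9b 71 9b 83 71 da 86

RES = [0x9b, 0x9b, 0x71, 0x9b, 0x83, 0x71, 0xda, 0x86]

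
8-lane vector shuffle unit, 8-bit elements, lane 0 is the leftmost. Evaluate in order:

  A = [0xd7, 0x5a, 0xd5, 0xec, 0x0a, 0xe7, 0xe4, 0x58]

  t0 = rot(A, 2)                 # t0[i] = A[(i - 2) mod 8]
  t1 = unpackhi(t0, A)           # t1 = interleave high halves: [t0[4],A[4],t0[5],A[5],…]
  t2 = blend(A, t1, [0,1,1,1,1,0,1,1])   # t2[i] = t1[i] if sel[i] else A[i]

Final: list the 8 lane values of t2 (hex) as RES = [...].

  t0: e4 58 d7 5a d5 ec 0a e7
  t1: d5 0a ec e7 0a e4 e7 58
  t2: d7 0a ec e7 0a e7 e7 58

RES = [ 0xd7  0x0a  0xec  0xe7  0x0a  0xe7  0xe7  0x58 ]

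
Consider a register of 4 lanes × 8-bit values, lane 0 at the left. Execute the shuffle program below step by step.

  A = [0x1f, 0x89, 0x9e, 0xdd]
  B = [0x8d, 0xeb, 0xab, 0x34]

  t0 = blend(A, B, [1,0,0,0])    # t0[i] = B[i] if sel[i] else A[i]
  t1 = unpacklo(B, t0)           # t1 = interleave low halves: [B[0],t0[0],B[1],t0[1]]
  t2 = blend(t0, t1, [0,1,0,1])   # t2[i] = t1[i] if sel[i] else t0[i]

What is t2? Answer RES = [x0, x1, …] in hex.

t0 = [0x8d, 0x89, 0x9e, 0xdd]
t1 = [0x8d, 0x8d, 0xeb, 0x89]
t2 = [0x8d, 0x8d, 0x9e, 0x89]

RES = [0x8d, 0x8d, 0x9e, 0x89]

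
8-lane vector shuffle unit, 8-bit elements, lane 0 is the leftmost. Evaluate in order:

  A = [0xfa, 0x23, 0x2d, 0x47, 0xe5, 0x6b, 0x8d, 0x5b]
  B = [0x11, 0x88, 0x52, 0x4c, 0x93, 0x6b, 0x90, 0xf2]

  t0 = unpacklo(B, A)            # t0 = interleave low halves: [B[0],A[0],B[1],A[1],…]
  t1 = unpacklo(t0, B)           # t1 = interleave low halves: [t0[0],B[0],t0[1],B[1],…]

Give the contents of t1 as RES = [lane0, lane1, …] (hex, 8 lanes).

RES = [ 0x11  0x11  0xfa  0x88  0x88  0x52  0x23  0x4c ]

  t0: 11 fa 88 23 52 2d 4c 47
  t1: 11 11 fa 88 88 52 23 4c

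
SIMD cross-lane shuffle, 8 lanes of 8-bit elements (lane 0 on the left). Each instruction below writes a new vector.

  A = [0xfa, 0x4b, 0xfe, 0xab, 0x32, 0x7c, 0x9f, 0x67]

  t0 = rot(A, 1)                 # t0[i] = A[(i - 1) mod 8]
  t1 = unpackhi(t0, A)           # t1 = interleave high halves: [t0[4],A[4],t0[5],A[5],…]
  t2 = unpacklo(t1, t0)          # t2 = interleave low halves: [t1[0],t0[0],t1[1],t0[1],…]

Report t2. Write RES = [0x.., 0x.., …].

t0 = [0x67, 0xfa, 0x4b, 0xfe, 0xab, 0x32, 0x7c, 0x9f]
t1 = [0xab, 0x32, 0x32, 0x7c, 0x7c, 0x9f, 0x9f, 0x67]
t2 = [0xab, 0x67, 0x32, 0xfa, 0x32, 0x4b, 0x7c, 0xfe]

RES = [ 0xab  0x67  0x32  0xfa  0x32  0x4b  0x7c  0xfe ]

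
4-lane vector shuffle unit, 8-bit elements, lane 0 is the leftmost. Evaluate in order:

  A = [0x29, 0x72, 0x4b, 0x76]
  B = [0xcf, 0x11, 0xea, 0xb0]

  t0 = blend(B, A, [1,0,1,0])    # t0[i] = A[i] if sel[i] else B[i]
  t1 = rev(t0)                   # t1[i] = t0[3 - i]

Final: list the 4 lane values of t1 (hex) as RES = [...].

RES = [ 0xb0  0x4b  0x11  0x29 ]

t0 = [0x29, 0x11, 0x4b, 0xb0]
t1 = [0xb0, 0x4b, 0x11, 0x29]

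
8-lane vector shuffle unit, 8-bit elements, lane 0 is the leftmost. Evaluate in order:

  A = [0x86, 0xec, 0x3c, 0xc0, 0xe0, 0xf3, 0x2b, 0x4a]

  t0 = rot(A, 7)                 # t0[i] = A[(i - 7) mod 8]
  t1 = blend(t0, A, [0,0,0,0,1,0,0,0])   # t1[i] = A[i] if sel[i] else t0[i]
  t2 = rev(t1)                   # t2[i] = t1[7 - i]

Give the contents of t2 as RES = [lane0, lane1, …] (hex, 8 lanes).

RES = [ 0x86  0x4a  0x2b  0xe0  0xe0  0xc0  0x3c  0xec ]

t0 = [0xec, 0x3c, 0xc0, 0xe0, 0xf3, 0x2b, 0x4a, 0x86]
t1 = [0xec, 0x3c, 0xc0, 0xe0, 0xe0, 0x2b, 0x4a, 0x86]
t2 = [0x86, 0x4a, 0x2b, 0xe0, 0xe0, 0xc0, 0x3c, 0xec]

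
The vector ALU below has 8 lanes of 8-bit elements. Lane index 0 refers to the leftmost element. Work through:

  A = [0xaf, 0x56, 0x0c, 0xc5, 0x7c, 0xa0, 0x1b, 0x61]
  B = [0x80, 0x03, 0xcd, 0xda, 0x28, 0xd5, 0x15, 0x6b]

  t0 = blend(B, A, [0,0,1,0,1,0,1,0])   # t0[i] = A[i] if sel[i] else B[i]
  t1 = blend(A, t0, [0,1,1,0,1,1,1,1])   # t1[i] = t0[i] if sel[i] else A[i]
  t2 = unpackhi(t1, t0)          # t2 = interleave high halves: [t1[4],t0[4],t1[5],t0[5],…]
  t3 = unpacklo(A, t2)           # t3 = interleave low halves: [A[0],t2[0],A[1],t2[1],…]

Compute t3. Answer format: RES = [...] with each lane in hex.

RES = [0xaf, 0x7c, 0x56, 0x7c, 0x0c, 0xd5, 0xc5, 0xd5]

t0 = [0x80, 0x03, 0x0c, 0xda, 0x7c, 0xd5, 0x1b, 0x6b]
t1 = [0xaf, 0x03, 0x0c, 0xc5, 0x7c, 0xd5, 0x1b, 0x6b]
t2 = [0x7c, 0x7c, 0xd5, 0xd5, 0x1b, 0x1b, 0x6b, 0x6b]
t3 = [0xaf, 0x7c, 0x56, 0x7c, 0x0c, 0xd5, 0xc5, 0xd5]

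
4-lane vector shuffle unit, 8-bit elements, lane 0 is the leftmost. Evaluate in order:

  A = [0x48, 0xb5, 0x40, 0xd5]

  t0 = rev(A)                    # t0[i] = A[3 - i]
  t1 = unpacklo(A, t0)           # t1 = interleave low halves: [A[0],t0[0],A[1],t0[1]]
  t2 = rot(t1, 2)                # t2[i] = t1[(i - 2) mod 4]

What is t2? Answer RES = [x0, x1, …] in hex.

t0 = [0xd5, 0x40, 0xb5, 0x48]
t1 = [0x48, 0xd5, 0xb5, 0x40]
t2 = [0xb5, 0x40, 0x48, 0xd5]

RES = [0xb5, 0x40, 0x48, 0xd5]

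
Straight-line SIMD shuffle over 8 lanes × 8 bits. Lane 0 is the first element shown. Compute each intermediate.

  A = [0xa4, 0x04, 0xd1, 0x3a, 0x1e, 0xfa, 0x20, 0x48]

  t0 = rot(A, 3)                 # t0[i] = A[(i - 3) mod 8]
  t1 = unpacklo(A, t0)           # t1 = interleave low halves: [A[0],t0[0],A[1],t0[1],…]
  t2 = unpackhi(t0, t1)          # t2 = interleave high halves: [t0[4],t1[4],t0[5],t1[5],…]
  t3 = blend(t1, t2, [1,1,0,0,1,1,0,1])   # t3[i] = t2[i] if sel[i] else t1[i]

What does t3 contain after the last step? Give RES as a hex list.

RES = [0x04, 0xd1, 0x04, 0x20, 0x3a, 0x3a, 0x3a, 0xa4]

t0 = [0xfa, 0x20, 0x48, 0xa4, 0x04, 0xd1, 0x3a, 0x1e]
t1 = [0xa4, 0xfa, 0x04, 0x20, 0xd1, 0x48, 0x3a, 0xa4]
t2 = [0x04, 0xd1, 0xd1, 0x48, 0x3a, 0x3a, 0x1e, 0xa4]
t3 = [0x04, 0xd1, 0x04, 0x20, 0x3a, 0x3a, 0x3a, 0xa4]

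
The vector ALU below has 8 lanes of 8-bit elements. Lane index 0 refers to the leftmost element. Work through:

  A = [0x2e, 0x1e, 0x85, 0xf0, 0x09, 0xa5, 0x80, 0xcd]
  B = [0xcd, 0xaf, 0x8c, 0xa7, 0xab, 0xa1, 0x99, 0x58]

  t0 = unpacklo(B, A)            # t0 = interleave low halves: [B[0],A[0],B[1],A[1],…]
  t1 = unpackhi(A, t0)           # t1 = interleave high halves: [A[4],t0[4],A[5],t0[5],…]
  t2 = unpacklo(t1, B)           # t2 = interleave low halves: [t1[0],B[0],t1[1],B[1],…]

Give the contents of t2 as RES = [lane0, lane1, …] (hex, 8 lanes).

  t0: cd 2e af 1e 8c 85 a7 f0
  t1: 09 8c a5 85 80 a7 cd f0
  t2: 09 cd 8c af a5 8c 85 a7

RES = [0x09, 0xcd, 0x8c, 0xaf, 0xa5, 0x8c, 0x85, 0xa7]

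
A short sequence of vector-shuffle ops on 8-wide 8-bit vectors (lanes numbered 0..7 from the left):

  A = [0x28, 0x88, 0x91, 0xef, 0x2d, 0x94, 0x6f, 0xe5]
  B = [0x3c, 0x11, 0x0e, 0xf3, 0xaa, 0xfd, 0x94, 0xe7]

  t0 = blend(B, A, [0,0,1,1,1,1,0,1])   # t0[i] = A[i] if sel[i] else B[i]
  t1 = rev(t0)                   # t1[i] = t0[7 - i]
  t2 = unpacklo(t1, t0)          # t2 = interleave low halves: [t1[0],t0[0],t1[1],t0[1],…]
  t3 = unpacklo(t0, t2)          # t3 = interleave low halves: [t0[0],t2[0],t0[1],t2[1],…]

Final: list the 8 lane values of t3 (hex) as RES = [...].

RES = [0x3c, 0xe5, 0x11, 0x3c, 0x91, 0x94, 0xef, 0x11]

  t0: 3c 11 91 ef 2d 94 94 e5
  t1: e5 94 94 2d ef 91 11 3c
  t2: e5 3c 94 11 94 91 2d ef
  t3: 3c e5 11 3c 91 94 ef 11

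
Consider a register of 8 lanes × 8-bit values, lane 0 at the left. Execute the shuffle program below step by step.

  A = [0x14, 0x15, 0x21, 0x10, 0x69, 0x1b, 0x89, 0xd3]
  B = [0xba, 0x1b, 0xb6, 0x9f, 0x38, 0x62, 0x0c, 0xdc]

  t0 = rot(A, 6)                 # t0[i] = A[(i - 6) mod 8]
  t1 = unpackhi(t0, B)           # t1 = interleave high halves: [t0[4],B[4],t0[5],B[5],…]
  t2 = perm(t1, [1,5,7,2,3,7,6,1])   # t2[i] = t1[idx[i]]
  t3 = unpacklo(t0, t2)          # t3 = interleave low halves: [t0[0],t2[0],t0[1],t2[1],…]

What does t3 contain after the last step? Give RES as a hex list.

RES = [0x21, 0x38, 0x10, 0x0c, 0x69, 0xdc, 0x1b, 0xd3]

t0 = [0x21, 0x10, 0x69, 0x1b, 0x89, 0xd3, 0x14, 0x15]
t1 = [0x89, 0x38, 0xd3, 0x62, 0x14, 0x0c, 0x15, 0xdc]
t2 = [0x38, 0x0c, 0xdc, 0xd3, 0x62, 0xdc, 0x15, 0x38]
t3 = [0x21, 0x38, 0x10, 0x0c, 0x69, 0xdc, 0x1b, 0xd3]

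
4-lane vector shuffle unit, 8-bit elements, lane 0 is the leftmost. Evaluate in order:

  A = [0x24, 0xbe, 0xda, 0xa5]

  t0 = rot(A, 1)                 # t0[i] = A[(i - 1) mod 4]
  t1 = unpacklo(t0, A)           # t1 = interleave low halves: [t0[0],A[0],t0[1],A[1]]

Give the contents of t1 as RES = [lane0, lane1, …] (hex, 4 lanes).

→ t0 |a5|24|be|da|
→ t1 |a5|24|24|be|

RES = [0xa5, 0x24, 0x24, 0xbe]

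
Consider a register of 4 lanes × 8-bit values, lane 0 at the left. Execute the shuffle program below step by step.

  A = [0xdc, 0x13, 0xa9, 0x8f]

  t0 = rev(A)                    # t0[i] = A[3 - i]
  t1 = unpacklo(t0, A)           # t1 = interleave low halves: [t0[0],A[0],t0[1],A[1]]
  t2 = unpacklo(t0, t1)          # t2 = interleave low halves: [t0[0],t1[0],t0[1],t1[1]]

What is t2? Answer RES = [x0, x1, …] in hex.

RES = [0x8f, 0x8f, 0xa9, 0xdc]

  t0: 8f a9 13 dc
  t1: 8f dc a9 13
  t2: 8f 8f a9 dc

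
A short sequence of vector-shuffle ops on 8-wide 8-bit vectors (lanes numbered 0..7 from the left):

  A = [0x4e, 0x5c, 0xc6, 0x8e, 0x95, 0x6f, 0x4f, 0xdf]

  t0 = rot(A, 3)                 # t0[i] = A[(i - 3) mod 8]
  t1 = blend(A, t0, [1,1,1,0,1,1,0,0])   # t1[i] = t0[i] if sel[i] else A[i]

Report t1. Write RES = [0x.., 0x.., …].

  t0: 6f 4f df 4e 5c c6 8e 95
  t1: 6f 4f df 8e 5c c6 4f df

RES = [0x6f, 0x4f, 0xdf, 0x8e, 0x5c, 0xc6, 0x4f, 0xdf]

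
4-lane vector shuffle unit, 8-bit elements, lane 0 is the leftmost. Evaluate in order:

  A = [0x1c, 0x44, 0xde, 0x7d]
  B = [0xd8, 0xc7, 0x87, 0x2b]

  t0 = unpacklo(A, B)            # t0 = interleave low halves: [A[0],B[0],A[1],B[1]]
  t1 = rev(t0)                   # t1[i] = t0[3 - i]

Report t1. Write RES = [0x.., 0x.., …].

  t0: 1c d8 44 c7
  t1: c7 44 d8 1c

RES = [0xc7, 0x44, 0xd8, 0x1c]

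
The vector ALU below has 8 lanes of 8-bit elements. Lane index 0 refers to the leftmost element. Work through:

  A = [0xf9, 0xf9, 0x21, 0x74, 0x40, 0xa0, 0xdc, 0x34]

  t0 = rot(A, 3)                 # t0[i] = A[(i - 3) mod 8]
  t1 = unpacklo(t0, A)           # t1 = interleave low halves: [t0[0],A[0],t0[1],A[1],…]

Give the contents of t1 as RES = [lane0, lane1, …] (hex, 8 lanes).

t0 = [0xa0, 0xdc, 0x34, 0xf9, 0xf9, 0x21, 0x74, 0x40]
t1 = [0xa0, 0xf9, 0xdc, 0xf9, 0x34, 0x21, 0xf9, 0x74]

RES = [ 0xa0  0xf9  0xdc  0xf9  0x34  0x21  0xf9  0x74 ]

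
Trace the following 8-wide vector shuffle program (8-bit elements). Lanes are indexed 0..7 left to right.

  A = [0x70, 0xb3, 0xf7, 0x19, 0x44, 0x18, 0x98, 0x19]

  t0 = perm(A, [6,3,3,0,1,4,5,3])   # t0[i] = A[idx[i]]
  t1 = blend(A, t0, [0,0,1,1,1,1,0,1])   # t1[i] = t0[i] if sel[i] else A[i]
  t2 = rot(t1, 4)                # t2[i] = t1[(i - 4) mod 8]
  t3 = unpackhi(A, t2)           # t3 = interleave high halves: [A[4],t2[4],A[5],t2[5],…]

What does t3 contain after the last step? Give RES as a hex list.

RES = [ 0x44  0x70  0x18  0xb3  0x98  0x19  0x19  0x70 ]

  t0: 98 19 19 70 b3 44 18 19
  t1: 70 b3 19 70 b3 44 98 19
  t2: b3 44 98 19 70 b3 19 70
  t3: 44 70 18 b3 98 19 19 70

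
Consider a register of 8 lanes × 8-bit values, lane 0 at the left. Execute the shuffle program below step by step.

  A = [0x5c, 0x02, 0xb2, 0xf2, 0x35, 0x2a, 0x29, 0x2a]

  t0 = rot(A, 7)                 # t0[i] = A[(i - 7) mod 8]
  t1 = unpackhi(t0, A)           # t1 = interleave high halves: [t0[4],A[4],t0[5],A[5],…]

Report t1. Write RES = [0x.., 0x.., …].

t0 = [0x02, 0xb2, 0xf2, 0x35, 0x2a, 0x29, 0x2a, 0x5c]
t1 = [0x2a, 0x35, 0x29, 0x2a, 0x2a, 0x29, 0x5c, 0x2a]

RES = [0x2a, 0x35, 0x29, 0x2a, 0x2a, 0x29, 0x5c, 0x2a]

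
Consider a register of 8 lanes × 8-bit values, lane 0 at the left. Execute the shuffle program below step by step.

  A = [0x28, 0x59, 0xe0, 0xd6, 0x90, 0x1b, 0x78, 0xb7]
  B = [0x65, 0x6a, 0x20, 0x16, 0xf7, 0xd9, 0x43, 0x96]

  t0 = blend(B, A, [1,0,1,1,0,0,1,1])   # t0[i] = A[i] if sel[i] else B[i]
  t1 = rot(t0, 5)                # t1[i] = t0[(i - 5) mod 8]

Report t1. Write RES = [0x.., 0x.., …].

RES = [0xd6, 0xf7, 0xd9, 0x78, 0xb7, 0x28, 0x6a, 0xe0]

→ t0 |28|6a|e0|d6|f7|d9|78|b7|
→ t1 |d6|f7|d9|78|b7|28|6a|e0|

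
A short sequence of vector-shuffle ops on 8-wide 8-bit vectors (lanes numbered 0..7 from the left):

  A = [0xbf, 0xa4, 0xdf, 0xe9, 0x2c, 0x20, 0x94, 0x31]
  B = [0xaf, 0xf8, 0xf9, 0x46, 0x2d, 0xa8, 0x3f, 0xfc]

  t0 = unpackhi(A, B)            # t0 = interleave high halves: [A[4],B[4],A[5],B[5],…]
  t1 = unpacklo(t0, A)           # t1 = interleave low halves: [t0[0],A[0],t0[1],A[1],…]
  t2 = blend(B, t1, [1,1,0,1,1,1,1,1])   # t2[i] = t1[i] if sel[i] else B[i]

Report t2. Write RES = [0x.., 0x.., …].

RES = [0x2c, 0xbf, 0xf9, 0xa4, 0x20, 0xdf, 0xa8, 0xe9]

→ t0 |2c|2d|20|a8|94|3f|31|fc|
→ t1 |2c|bf|2d|a4|20|df|a8|e9|
→ t2 |2c|bf|f9|a4|20|df|a8|e9|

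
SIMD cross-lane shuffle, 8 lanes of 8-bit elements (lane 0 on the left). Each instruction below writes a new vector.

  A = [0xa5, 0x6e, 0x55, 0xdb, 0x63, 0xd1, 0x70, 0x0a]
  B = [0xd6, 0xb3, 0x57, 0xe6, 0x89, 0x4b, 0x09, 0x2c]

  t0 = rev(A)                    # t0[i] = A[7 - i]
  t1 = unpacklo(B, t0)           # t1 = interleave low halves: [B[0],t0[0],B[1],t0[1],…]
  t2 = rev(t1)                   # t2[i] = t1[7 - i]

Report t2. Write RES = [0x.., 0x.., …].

→ t0 |0a|70|d1|63|db|55|6e|a5|
→ t1 |d6|0a|b3|70|57|d1|e6|63|
→ t2 |63|e6|d1|57|70|b3|0a|d6|

RES = [0x63, 0xe6, 0xd1, 0x57, 0x70, 0xb3, 0x0a, 0xd6]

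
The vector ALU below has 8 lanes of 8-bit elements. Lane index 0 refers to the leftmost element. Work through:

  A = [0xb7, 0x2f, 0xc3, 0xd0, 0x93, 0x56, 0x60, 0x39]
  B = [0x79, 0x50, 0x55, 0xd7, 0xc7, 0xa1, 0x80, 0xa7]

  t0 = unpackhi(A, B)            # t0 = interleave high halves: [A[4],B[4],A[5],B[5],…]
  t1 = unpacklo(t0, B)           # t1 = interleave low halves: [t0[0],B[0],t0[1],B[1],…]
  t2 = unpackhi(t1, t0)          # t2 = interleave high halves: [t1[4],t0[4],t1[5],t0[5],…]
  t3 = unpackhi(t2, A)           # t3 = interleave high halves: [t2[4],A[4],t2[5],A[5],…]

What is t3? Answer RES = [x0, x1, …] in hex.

→ t0 |93|c7|56|a1|60|80|39|a7|
→ t1 |93|79|c7|50|56|55|a1|d7|
→ t2 |56|60|55|80|a1|39|d7|a7|
→ t3 |a1|93|39|56|d7|60|a7|39|

RES = [ 0xa1  0x93  0x39  0x56  0xd7  0x60  0xa7  0x39 ]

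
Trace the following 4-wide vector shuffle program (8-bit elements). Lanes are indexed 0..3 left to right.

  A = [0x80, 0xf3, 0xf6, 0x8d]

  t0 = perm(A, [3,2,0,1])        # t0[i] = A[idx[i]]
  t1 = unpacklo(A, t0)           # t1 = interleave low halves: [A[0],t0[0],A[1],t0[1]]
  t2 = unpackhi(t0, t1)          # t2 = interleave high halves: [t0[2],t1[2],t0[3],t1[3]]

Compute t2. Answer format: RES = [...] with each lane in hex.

t0 = [0x8d, 0xf6, 0x80, 0xf3]
t1 = [0x80, 0x8d, 0xf3, 0xf6]
t2 = [0x80, 0xf3, 0xf3, 0xf6]

RES = [0x80, 0xf3, 0xf3, 0xf6]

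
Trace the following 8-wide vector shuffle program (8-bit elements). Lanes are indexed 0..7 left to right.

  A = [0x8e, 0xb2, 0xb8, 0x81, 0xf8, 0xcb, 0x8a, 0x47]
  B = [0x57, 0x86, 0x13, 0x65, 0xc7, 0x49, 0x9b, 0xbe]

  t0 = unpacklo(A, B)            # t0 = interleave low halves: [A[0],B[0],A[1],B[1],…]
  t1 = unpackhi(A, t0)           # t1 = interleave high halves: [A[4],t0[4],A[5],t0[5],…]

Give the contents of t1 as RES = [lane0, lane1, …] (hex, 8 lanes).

t0 = [0x8e, 0x57, 0xb2, 0x86, 0xb8, 0x13, 0x81, 0x65]
t1 = [0xf8, 0xb8, 0xcb, 0x13, 0x8a, 0x81, 0x47, 0x65]

RES = [ 0xf8  0xb8  0xcb  0x13  0x8a  0x81  0x47  0x65 ]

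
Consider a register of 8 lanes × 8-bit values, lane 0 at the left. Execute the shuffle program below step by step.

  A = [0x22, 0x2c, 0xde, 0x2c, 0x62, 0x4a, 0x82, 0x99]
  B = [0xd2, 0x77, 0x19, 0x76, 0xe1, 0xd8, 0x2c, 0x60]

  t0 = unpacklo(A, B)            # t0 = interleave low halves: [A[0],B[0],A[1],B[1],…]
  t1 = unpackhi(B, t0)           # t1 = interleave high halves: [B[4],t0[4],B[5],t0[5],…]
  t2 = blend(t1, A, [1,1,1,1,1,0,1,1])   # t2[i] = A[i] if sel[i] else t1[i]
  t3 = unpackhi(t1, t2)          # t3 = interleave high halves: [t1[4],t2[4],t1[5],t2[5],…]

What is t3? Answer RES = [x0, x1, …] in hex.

RES = [ 0x2c  0x62  0x2c  0x2c  0x60  0x82  0x76  0x99 ]

  t0: 22 d2 2c 77 de 19 2c 76
  t1: e1 de d8 19 2c 2c 60 76
  t2: 22 2c de 2c 62 2c 82 99
  t3: 2c 62 2c 2c 60 82 76 99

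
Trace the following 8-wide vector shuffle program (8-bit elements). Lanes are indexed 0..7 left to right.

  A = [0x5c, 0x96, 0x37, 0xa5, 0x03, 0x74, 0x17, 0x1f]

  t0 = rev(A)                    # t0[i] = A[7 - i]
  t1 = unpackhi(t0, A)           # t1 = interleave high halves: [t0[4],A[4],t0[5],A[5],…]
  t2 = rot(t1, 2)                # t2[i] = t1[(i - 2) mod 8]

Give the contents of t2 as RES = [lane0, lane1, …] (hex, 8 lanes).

t0 = [0x1f, 0x17, 0x74, 0x03, 0xa5, 0x37, 0x96, 0x5c]
t1 = [0xa5, 0x03, 0x37, 0x74, 0x96, 0x17, 0x5c, 0x1f]
t2 = [0x5c, 0x1f, 0xa5, 0x03, 0x37, 0x74, 0x96, 0x17]

RES = [0x5c, 0x1f, 0xa5, 0x03, 0x37, 0x74, 0x96, 0x17]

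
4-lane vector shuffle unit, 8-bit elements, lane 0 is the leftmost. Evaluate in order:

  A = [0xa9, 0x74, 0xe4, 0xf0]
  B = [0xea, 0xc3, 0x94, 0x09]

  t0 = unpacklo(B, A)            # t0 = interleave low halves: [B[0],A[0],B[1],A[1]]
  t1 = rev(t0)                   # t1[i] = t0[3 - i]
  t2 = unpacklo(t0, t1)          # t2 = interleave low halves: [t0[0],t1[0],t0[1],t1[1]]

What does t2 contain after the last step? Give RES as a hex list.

→ t0 |ea|a9|c3|74|
→ t1 |74|c3|a9|ea|
→ t2 |ea|74|a9|c3|

RES = [0xea, 0x74, 0xa9, 0xc3]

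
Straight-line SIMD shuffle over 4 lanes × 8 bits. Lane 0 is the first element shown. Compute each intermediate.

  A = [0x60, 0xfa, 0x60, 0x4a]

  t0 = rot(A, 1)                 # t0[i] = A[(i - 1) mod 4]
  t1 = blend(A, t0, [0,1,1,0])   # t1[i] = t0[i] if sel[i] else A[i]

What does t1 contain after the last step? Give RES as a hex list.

RES = [0x60, 0x60, 0xfa, 0x4a]

→ t0 |4a|60|fa|60|
→ t1 |60|60|fa|4a|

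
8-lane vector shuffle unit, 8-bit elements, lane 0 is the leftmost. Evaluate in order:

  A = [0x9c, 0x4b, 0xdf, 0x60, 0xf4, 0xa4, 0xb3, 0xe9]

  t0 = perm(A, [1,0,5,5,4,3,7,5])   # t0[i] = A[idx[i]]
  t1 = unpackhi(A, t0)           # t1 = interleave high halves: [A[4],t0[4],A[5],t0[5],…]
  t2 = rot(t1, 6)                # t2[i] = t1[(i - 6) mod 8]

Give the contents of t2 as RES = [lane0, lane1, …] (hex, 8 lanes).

RES = [ 0xa4  0x60  0xb3  0xe9  0xe9  0xa4  0xf4  0xf4 ]

t0 = [0x4b, 0x9c, 0xa4, 0xa4, 0xf4, 0x60, 0xe9, 0xa4]
t1 = [0xf4, 0xf4, 0xa4, 0x60, 0xb3, 0xe9, 0xe9, 0xa4]
t2 = [0xa4, 0x60, 0xb3, 0xe9, 0xe9, 0xa4, 0xf4, 0xf4]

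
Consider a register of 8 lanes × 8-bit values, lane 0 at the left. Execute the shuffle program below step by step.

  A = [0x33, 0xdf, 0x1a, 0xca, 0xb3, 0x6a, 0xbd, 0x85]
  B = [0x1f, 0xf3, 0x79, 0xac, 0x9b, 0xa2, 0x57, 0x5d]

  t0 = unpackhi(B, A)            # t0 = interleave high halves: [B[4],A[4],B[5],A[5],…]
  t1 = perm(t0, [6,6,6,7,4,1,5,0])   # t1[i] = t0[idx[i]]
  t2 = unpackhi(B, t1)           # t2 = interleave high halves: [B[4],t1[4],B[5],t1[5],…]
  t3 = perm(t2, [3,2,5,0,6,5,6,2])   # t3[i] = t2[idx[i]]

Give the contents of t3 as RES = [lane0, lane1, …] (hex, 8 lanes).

→ t0 |9b|b3|a2|6a|57|bd|5d|85|
→ t1 |5d|5d|5d|85|57|b3|bd|9b|
→ t2 |9b|57|a2|b3|57|bd|5d|9b|
→ t3 |b3|a2|bd|9b|5d|bd|5d|a2|

RES = [ 0xb3  0xa2  0xbd  0x9b  0x5d  0xbd  0x5d  0xa2 ]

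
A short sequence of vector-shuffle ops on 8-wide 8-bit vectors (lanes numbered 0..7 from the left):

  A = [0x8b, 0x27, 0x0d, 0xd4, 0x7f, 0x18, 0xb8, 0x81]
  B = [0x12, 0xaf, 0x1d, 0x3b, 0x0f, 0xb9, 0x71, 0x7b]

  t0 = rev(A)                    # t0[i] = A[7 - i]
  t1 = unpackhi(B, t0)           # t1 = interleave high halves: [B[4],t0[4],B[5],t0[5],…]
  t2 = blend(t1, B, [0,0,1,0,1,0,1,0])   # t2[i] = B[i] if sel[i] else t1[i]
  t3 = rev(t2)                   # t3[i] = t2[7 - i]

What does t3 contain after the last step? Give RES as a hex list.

  t0: 81 b8 18 7f d4 0d 27 8b
  t1: 0f d4 b9 0d 71 27 7b 8b
  t2: 0f d4 1d 0d 0f 27 71 8b
  t3: 8b 71 27 0f 0d 1d d4 0f

RES = [0x8b, 0x71, 0x27, 0x0f, 0x0d, 0x1d, 0xd4, 0x0f]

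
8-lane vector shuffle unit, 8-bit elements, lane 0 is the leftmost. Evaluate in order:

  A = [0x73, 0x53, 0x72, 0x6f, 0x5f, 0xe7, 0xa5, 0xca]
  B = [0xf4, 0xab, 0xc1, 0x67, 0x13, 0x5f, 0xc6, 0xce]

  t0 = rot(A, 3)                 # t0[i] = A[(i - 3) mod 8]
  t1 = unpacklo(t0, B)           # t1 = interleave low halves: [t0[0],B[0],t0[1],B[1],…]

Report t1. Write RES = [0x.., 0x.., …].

RES = [ 0xe7  0xf4  0xa5  0xab  0xca  0xc1  0x73  0x67 ]

→ t0 |e7|a5|ca|73|53|72|6f|5f|
→ t1 |e7|f4|a5|ab|ca|c1|73|67|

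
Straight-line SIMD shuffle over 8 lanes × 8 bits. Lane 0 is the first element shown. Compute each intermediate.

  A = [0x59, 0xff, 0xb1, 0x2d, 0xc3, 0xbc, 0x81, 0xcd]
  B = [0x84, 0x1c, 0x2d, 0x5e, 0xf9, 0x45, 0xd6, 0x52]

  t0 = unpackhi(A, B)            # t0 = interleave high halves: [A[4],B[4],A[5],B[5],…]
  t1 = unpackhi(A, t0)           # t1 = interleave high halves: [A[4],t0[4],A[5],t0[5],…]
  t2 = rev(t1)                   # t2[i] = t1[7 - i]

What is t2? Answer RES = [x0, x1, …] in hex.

t0 = [0xc3, 0xf9, 0xbc, 0x45, 0x81, 0xd6, 0xcd, 0x52]
t1 = [0xc3, 0x81, 0xbc, 0xd6, 0x81, 0xcd, 0xcd, 0x52]
t2 = [0x52, 0xcd, 0xcd, 0x81, 0xd6, 0xbc, 0x81, 0xc3]

RES = [0x52, 0xcd, 0xcd, 0x81, 0xd6, 0xbc, 0x81, 0xc3]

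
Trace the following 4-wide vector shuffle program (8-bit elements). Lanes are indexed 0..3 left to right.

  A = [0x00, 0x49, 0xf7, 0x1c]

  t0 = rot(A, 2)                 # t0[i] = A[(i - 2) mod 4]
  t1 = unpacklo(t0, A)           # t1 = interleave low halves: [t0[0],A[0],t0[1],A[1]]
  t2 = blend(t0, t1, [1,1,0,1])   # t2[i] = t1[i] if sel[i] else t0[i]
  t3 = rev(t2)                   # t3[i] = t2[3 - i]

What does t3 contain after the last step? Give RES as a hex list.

RES = [0x49, 0x00, 0x00, 0xf7]

  t0: f7 1c 00 49
  t1: f7 00 1c 49
  t2: f7 00 00 49
  t3: 49 00 00 f7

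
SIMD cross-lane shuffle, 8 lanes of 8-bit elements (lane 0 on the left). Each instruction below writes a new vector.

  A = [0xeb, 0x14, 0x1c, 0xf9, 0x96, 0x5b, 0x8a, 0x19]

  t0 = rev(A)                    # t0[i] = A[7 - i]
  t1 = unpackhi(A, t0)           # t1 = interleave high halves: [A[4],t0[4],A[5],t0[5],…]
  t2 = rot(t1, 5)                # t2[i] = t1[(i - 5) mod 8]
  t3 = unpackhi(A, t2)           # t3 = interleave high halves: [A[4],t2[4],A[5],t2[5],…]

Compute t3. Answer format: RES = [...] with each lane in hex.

RES = [0x96, 0xeb, 0x5b, 0x96, 0x8a, 0xf9, 0x19, 0x5b]

→ t0 |19|8a|5b|96|f9|1c|14|eb|
→ t1 |96|f9|5b|1c|8a|14|19|eb|
→ t2 |1c|8a|14|19|eb|96|f9|5b|
→ t3 |96|eb|5b|96|8a|f9|19|5b|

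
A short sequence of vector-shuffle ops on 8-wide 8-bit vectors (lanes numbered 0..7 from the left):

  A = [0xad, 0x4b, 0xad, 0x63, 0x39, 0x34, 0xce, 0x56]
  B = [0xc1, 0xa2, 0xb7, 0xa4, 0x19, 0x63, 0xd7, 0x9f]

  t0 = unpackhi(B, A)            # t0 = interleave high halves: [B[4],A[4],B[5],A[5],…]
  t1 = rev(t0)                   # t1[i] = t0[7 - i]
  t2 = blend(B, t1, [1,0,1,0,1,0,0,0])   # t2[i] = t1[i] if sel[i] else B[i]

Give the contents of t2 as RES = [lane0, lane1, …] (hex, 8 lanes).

  t0: 19 39 63 34 d7 ce 9f 56
  t1: 56 9f ce d7 34 63 39 19
  t2: 56 a2 ce a4 34 63 d7 9f

RES = [0x56, 0xa2, 0xce, 0xa4, 0x34, 0x63, 0xd7, 0x9f]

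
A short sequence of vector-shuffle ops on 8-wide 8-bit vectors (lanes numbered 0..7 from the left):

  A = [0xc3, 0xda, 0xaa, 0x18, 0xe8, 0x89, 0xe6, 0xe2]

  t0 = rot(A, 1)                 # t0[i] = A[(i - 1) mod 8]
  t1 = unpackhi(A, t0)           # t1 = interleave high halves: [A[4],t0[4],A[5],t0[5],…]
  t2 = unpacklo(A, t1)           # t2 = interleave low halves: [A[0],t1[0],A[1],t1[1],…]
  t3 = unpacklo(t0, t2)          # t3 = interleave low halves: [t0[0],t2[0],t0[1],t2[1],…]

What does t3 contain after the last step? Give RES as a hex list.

t0 = [0xe2, 0xc3, 0xda, 0xaa, 0x18, 0xe8, 0x89, 0xe6]
t1 = [0xe8, 0x18, 0x89, 0xe8, 0xe6, 0x89, 0xe2, 0xe6]
t2 = [0xc3, 0xe8, 0xda, 0x18, 0xaa, 0x89, 0x18, 0xe8]
t3 = [0xe2, 0xc3, 0xc3, 0xe8, 0xda, 0xda, 0xaa, 0x18]

RES = [0xe2, 0xc3, 0xc3, 0xe8, 0xda, 0xda, 0xaa, 0x18]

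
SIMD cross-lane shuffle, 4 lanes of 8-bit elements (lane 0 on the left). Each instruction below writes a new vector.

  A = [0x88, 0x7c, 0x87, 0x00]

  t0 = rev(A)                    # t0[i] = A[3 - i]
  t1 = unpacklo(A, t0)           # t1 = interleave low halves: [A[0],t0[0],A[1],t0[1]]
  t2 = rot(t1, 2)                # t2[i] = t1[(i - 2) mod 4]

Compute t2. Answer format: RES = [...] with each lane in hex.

RES = [ 0x7c  0x87  0x88  0x00 ]

t0 = [0x00, 0x87, 0x7c, 0x88]
t1 = [0x88, 0x00, 0x7c, 0x87]
t2 = [0x7c, 0x87, 0x88, 0x00]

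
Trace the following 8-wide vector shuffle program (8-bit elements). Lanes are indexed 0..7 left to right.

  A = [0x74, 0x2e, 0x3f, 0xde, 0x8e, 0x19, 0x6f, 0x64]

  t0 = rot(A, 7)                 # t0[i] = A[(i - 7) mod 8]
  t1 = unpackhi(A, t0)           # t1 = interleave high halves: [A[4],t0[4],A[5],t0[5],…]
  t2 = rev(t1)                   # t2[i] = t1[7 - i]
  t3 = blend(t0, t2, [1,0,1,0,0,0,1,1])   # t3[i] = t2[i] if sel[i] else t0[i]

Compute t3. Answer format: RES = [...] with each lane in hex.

RES = [0x74, 0x3f, 0x64, 0x8e, 0x19, 0x6f, 0x19, 0x8e]

t0 = [0x2e, 0x3f, 0xde, 0x8e, 0x19, 0x6f, 0x64, 0x74]
t1 = [0x8e, 0x19, 0x19, 0x6f, 0x6f, 0x64, 0x64, 0x74]
t2 = [0x74, 0x64, 0x64, 0x6f, 0x6f, 0x19, 0x19, 0x8e]
t3 = [0x74, 0x3f, 0x64, 0x8e, 0x19, 0x6f, 0x19, 0x8e]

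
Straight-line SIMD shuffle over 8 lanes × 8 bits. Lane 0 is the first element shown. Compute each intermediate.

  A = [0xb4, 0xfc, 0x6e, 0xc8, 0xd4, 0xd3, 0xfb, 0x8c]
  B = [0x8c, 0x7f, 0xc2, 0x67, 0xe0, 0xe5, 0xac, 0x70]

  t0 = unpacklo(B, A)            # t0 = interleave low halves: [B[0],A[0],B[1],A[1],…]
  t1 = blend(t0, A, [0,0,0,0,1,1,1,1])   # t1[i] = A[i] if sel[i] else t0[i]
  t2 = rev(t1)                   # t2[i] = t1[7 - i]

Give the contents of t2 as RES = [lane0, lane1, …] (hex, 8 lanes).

RES = [0x8c, 0xfb, 0xd3, 0xd4, 0xfc, 0x7f, 0xb4, 0x8c]

  t0: 8c b4 7f fc c2 6e 67 c8
  t1: 8c b4 7f fc d4 d3 fb 8c
  t2: 8c fb d3 d4 fc 7f b4 8c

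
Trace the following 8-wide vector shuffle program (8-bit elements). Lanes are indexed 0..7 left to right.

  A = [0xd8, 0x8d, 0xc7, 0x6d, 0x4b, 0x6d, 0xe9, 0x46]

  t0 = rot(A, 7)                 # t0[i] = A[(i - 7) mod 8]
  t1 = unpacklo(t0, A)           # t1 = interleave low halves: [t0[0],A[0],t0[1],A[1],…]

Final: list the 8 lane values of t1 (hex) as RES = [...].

RES = [0x8d, 0xd8, 0xc7, 0x8d, 0x6d, 0xc7, 0x4b, 0x6d]

  t0: 8d c7 6d 4b 6d e9 46 d8
  t1: 8d d8 c7 8d 6d c7 4b 6d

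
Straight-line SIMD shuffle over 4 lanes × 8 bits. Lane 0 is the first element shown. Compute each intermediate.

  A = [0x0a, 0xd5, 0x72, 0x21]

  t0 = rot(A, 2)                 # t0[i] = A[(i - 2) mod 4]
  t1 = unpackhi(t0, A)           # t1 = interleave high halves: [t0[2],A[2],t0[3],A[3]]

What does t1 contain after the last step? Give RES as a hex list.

t0 = [0x72, 0x21, 0x0a, 0xd5]
t1 = [0x0a, 0x72, 0xd5, 0x21]

RES = [0x0a, 0x72, 0xd5, 0x21]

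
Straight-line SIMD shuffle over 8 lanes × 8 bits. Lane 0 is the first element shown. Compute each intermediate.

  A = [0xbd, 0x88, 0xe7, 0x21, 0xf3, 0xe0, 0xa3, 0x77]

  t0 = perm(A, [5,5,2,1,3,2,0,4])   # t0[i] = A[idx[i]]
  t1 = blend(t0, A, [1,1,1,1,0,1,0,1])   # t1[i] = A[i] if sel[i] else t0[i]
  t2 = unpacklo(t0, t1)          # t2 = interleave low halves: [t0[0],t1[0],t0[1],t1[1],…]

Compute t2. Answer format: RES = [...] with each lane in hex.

→ t0 |e0|e0|e7|88|21|e7|bd|f3|
→ t1 |bd|88|e7|21|21|e0|bd|77|
→ t2 |e0|bd|e0|88|e7|e7|88|21|

RES = [ 0xe0  0xbd  0xe0  0x88  0xe7  0xe7  0x88  0x21 ]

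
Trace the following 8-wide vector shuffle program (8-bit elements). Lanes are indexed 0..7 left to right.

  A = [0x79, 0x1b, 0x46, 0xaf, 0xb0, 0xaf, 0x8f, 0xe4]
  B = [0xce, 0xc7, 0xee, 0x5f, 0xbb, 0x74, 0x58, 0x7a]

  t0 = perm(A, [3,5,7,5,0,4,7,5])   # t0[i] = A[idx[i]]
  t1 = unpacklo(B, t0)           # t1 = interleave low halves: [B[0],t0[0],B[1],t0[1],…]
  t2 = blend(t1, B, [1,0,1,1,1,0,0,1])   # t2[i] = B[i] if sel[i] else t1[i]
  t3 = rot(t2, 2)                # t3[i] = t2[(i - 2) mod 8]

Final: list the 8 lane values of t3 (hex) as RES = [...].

→ t0 |af|af|e4|af|79|b0|e4|af|
→ t1 |ce|af|c7|af|ee|e4|5f|af|
→ t2 |ce|af|ee|5f|bb|e4|5f|7a|
→ t3 |5f|7a|ce|af|ee|5f|bb|e4|

RES = [ 0x5f  0x7a  0xce  0xaf  0xee  0x5f  0xbb  0xe4 ]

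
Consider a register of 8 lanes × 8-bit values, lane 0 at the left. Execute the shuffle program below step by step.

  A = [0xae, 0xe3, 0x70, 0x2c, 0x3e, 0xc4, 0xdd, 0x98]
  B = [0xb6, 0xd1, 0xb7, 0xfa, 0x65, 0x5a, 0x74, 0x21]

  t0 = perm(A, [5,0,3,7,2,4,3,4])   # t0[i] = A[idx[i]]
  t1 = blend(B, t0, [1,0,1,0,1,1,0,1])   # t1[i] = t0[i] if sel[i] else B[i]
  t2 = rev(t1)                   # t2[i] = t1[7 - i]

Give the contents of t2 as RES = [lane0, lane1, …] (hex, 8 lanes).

RES = [0x3e, 0x74, 0x3e, 0x70, 0xfa, 0x2c, 0xd1, 0xc4]

→ t0 |c4|ae|2c|98|70|3e|2c|3e|
→ t1 |c4|d1|2c|fa|70|3e|74|3e|
→ t2 |3e|74|3e|70|fa|2c|d1|c4|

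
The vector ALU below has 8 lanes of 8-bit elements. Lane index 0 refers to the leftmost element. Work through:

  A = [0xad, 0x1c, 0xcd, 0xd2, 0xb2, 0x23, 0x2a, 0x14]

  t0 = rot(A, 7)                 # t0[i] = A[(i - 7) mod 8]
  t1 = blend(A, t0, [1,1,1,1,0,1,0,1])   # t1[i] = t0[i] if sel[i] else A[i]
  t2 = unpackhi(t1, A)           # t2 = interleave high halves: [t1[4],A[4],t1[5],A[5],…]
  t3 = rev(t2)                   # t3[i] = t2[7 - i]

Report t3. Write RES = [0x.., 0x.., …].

t0 = [0x1c, 0xcd, 0xd2, 0xb2, 0x23, 0x2a, 0x14, 0xad]
t1 = [0x1c, 0xcd, 0xd2, 0xb2, 0xb2, 0x2a, 0x2a, 0xad]
t2 = [0xb2, 0xb2, 0x2a, 0x23, 0x2a, 0x2a, 0xad, 0x14]
t3 = [0x14, 0xad, 0x2a, 0x2a, 0x23, 0x2a, 0xb2, 0xb2]

RES = [ 0x14  0xad  0x2a  0x2a  0x23  0x2a  0xb2  0xb2 ]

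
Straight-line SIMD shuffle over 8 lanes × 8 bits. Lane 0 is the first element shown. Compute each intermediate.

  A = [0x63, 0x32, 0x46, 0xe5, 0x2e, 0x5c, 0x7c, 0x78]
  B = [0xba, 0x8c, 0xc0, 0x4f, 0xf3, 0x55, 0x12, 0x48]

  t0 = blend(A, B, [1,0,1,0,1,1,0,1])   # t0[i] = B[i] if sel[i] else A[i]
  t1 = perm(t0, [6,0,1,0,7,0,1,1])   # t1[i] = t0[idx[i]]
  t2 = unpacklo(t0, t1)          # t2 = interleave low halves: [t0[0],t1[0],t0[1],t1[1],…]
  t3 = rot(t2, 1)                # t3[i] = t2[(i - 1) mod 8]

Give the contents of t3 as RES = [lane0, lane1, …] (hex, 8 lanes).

t0 = [0xba, 0x32, 0xc0, 0xe5, 0xf3, 0x55, 0x7c, 0x48]
t1 = [0x7c, 0xba, 0x32, 0xba, 0x48, 0xba, 0x32, 0x32]
t2 = [0xba, 0x7c, 0x32, 0xba, 0xc0, 0x32, 0xe5, 0xba]
t3 = [0xba, 0xba, 0x7c, 0x32, 0xba, 0xc0, 0x32, 0xe5]

RES = [0xba, 0xba, 0x7c, 0x32, 0xba, 0xc0, 0x32, 0xe5]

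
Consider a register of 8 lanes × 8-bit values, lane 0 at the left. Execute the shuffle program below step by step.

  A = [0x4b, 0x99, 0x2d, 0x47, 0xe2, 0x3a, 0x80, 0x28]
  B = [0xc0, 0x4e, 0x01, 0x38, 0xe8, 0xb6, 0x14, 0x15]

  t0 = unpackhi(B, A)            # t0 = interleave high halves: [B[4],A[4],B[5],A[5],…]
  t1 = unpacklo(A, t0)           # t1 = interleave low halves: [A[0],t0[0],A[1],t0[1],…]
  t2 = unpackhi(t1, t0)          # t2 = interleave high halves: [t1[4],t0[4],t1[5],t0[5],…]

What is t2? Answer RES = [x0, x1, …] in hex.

  t0: e8 e2 b6 3a 14 80 15 28
  t1: 4b e8 99 e2 2d b6 47 3a
  t2: 2d 14 b6 80 47 15 3a 28

RES = [0x2d, 0x14, 0xb6, 0x80, 0x47, 0x15, 0x3a, 0x28]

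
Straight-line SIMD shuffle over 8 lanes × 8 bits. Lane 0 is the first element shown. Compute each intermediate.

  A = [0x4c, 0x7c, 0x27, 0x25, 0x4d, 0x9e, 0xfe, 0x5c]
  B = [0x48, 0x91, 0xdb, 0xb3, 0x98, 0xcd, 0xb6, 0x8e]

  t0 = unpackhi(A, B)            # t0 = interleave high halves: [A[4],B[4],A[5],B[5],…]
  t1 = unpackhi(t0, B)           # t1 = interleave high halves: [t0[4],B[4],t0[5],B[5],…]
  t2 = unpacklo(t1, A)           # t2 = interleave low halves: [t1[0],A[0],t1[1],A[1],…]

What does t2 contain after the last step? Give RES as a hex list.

RES = [ 0xfe  0x4c  0x98  0x7c  0xb6  0x27  0xcd  0x25 ]

→ t0 |4d|98|9e|cd|fe|b6|5c|8e|
→ t1 |fe|98|b6|cd|5c|b6|8e|8e|
→ t2 |fe|4c|98|7c|b6|27|cd|25|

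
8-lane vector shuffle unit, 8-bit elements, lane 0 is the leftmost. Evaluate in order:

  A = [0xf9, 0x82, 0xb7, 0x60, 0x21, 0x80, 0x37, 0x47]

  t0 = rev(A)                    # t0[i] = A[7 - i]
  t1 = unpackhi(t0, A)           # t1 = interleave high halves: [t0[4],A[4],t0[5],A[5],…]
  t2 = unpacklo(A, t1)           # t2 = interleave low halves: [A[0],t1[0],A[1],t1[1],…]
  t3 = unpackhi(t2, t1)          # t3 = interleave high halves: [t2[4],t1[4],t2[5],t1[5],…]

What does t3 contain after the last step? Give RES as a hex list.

  t0: 47 37 80 21 60 b7 82 f9
  t1: 60 21 b7 80 82 37 f9 47
  t2: f9 60 82 21 b7 b7 60 80
  t3: b7 82 b7 37 60 f9 80 47

RES = [0xb7, 0x82, 0xb7, 0x37, 0x60, 0xf9, 0x80, 0x47]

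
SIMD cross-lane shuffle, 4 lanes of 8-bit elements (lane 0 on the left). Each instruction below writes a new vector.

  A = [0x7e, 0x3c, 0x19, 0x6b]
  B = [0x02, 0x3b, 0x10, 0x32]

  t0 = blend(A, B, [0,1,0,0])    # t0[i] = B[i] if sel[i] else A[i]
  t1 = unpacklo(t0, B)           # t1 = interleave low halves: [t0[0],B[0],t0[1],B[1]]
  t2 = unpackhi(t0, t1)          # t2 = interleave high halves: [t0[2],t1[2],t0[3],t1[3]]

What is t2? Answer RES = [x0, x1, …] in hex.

RES = [ 0x19  0x3b  0x6b  0x3b ]

→ t0 |7e|3b|19|6b|
→ t1 |7e|02|3b|3b|
→ t2 |19|3b|6b|3b|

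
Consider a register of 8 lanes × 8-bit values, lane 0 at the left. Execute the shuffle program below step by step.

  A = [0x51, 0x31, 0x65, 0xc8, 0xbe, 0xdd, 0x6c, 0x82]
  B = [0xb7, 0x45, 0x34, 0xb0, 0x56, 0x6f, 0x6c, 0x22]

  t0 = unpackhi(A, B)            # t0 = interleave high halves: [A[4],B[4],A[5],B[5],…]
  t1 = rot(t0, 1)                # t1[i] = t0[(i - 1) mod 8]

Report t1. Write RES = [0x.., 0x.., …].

RES = [ 0x22  0xbe  0x56  0xdd  0x6f  0x6c  0x6c  0x82 ]

→ t0 |be|56|dd|6f|6c|6c|82|22|
→ t1 |22|be|56|dd|6f|6c|6c|82|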